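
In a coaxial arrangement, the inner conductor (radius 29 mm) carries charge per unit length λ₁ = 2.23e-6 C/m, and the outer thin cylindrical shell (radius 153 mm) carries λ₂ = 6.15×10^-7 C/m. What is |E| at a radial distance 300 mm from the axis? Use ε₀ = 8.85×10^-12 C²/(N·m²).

Take a coaxial cylindrical Gaussian surface of radius r = 300 mm and length L (r > 153 mm, enclosing both).
λ_enc = λ₁ + λ₂ = (2.23×10^-6) + (6.15e-7) = 2.845×10^-6 C/m.
By Gauss's law (flux through the curved wall only), E·2πrL = λ_enc L/ε₀.
E = |λ_enc|/(2πε₀r) = (2.845e-6)/(2π·8.85×10^-12·0.3) = 1.71×10^5 N/C.

1.71e5 V/m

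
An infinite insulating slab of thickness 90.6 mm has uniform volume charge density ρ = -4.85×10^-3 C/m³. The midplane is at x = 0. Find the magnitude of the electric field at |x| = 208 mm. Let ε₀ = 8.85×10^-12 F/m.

The point |x| = 208 mm lies outside the slab (half-thickness 0.0453 m). A symmetric pillbox spanning the full slab encloses Q_enc = ρ·d·A.
Flux = 2EA ⇒ E = |ρ|d/(2ε₀), independent of distance outside.
E = (4.85e-3)(0.0906)/(2·8.85×10^-12) = 2.48×10^7 N/C.

|E| ≈ 2.48e7 N/C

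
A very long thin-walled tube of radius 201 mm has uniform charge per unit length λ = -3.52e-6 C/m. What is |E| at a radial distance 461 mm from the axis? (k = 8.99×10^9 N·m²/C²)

By cylindrical symmetry E is radial; use a coaxial Gaussian cylinder of radius 461 mm and length L (r > 201 mm).
The full line charge is enclosed: λ_enc = -3.52×10^-6 C/m.
By Gauss's law (flux through the curved wall only), E·2πrL = λ_enc L/ε₀.
E = 2k|λ_enc|/r = 2(8.99×10^9)(3.52×10^-6)/(0.461) = 1.37×10^5 N/C.

|E| = 1.37×10^5 V/m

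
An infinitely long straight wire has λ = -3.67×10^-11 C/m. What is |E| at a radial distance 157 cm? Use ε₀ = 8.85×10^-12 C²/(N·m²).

0.42 N/C

Take a coaxial cylindrical Gaussian surface of radius r = 157 cm and length L.
Q_enc = λL, so λ_enc = -3.67×10^-11 C/m.
Applying ∮E·dA = Q_enc/ε₀ with the end caps contributing no flux:
E = |λ_enc|/(2πε₀r) = (3.67×10^-11)/(2π·8.85×10^-12·1.57) = 0.42 N/C.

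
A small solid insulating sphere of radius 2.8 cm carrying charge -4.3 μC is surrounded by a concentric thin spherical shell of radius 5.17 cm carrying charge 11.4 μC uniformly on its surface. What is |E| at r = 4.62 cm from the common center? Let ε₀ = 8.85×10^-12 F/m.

By spherical symmetry E is radial; choose a Gaussian sphere of radius r = 4.62 cm (between the bodies, 2.8 cm < r < 5.17 cm).
Only the inner charge is enclosed; the outer shell contributes nothing inside itself. Q_enc = -4.3 μC = -4.30e-6 C.
By Gauss's law, ∮E·dA = E·4πr² = Q_enc/ε₀.
E = |Q_enc|/(4πε₀r²) = (4.30×10^-6)/(4π·8.85×10^-12·(0.0462)²) = 1.81e7 N/C.

1.81×10^7 N/C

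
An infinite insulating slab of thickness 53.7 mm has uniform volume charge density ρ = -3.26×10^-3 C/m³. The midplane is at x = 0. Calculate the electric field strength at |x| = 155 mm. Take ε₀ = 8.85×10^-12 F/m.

|E| = 9.89×10^6 N/C

The point |x| = 155 mm lies outside the slab (half-thickness 0.02685 m). A symmetric pillbox spanning the full slab encloses Q_enc = ρ·d·A.
Flux = 2EA ⇒ E = |ρ|d/(2ε₀), independent of distance outside.
E = (3.26×10^-3)(0.0537)/(2·8.85×10^-12) = 9.89×10^6 N/C.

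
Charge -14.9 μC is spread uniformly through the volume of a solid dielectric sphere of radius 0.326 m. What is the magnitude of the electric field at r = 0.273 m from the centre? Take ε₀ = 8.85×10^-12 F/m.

E ≈ 1.06×10^6 N/C

Use a concentric Gaussian sphere at r = 0.273 m (r < R).
For a uniform sphere the enclosed fraction is (r/R)³, so Q_enc = (-14.9 μC)(0.273/0.326)³ = -8.75×10^-6 C.
Applying ∮E·dA = Q_enc/ε₀ with Φ = E(4πr²):
E = |Q_enc|/(4πε₀r²) = (8.75×10^-6)/(4π·8.85×10^-12·(0.273)²) = 1.06×10^6 N/C.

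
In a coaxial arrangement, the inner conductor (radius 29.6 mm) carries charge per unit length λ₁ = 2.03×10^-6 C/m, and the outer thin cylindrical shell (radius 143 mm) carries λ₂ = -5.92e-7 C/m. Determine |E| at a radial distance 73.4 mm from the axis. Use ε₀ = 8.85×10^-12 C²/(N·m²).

|E| = 4.97e5 N/C

By cylindrical symmetry E is radial; use a coaxial Gaussian cylinder of radius 73.4 mm and length L (between the conductors, 29.6 mm < r < 143 mm).
The shell at 143 mm lies outside the Gaussian surface, so λ_enc = λ₁ = 2.03e-6 C/m.
By Gauss's law (flux through the curved wall only), E·2πrL = λ_enc L/ε₀.
E = |λ_enc|/(2πε₀r) = (2.03×10^-6)/(2π·8.85×10^-12·0.0734) = 4.97×10^5 N/C.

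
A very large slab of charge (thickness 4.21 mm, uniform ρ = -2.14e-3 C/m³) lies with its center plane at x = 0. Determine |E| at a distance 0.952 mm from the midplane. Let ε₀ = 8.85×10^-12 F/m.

By symmetry E is perpendicular to the slab. A Gaussian pillbox from −0.952 mm to +0.952 mm (face area A) lies entirely within the slab.
Q_enc = ρ·(2x)·A and flux = 2EA, so 2EA = 2ρxA/ε₀ ⇒ E = |ρ|x/ε₀.
E = (2.14×10^-3)(0.000952)/(8.85×10^-12) = 2.30e5 N/C.

2.30×10^5 N/C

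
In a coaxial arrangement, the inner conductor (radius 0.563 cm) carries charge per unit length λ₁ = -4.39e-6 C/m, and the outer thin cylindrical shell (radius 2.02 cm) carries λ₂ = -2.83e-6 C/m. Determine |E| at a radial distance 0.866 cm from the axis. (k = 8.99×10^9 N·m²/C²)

By cylindrical symmetry E is radial; use a coaxial Gaussian cylinder of radius 0.866 cm and length L (between the conductors, 0.563 cm < r < 2.02 cm).
The shell at 2.02 cm lies outside the Gaussian surface, so λ_enc = λ₁ = -4.39e-6 C/m.
Since E is radial and uniform over the curved surface, Φ = E·2πrL = Q_enc/ε₀ = λ_enc L/ε₀.
E = 2k|λ_enc|/r = 2(8.99×10^9)(4.39×10^-6)/(0.00866) = 9.11×10^6 N/C.

|E| = 9.11e6 N/C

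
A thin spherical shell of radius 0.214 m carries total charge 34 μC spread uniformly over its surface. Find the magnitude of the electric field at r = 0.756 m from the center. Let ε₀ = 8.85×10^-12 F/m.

Use a concentric Gaussian sphere at r = 0.756 m (r > 0.214 m).
The entire shell is enclosed: Q_enc = 3.40×10^-5 C.
Gauss's law: E·4πr² = Q_enc/ε₀.
E = |Q_enc|/(4πε₀r²) = (3.40×10^-5)/(4π·8.85×10^-12·(0.756)²) = 5.35×10^5 N/C.

|E| = 5.35×10^5 N/C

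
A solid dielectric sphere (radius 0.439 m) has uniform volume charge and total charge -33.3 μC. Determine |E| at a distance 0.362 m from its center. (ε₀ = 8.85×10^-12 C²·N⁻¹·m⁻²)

E = 1.28e6 N/C

By spherical symmetry E is radial; choose a Gaussian sphere of radius r = 0.362 m (r < R).
Only the charge within r is enclosed: Q_enc = Q·(r/R)³ = (-33.3 μC)·(0.362 m/0.439 m)³ = -1.867×10^-5 C.
Gauss's law: E·4πr² = Q_enc/ε₀.
E = |Q_enc|/(4πε₀r²) = (1.867e-5)/(4π·8.85×10^-12·(0.362)²) = 1.28e6 N/C.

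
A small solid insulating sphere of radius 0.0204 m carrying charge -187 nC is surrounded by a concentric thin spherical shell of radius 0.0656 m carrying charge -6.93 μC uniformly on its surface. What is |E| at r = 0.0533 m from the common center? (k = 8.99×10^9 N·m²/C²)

5.92e5 N/C

Take a concentric spherical Gaussian surface of radius r = 0.0533 m (between the bodies, 0.0204 m < r < 0.0656 m).
The shell at 0.0656 m lies outside the Gaussian surface, so Q_enc = -187 nC = -1.87×10^-7 C.
Applying ∮E·dA = Q_enc/ε₀ with Φ = E(4πr²):
E = k|Q_enc|/r² = (8.99×10^9)(1.87e-7)/(0.0533)² = 5.92×10^5 N/C.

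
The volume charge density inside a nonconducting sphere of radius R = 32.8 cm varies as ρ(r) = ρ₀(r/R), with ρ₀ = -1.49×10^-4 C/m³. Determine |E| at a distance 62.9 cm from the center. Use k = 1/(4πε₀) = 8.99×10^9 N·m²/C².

E ≈ 3.75e5 N/C

Use a concentric Gaussian sphere at r = 62.9 cm (r > R, all charge enclosed).
Q_enc = 4π ∫₀^R ρ₀(r'/R)^1 r'² dr' = 4πρ₀R³/4 = -1.652e-5 C.
Applying ∮E·dA = Q_enc/ε₀ with Φ = E(4πr²):
E = k|Q_enc|/r² = (8.99×10^9)(1.652e-5)/(0.629)² = 3.75e5 N/C.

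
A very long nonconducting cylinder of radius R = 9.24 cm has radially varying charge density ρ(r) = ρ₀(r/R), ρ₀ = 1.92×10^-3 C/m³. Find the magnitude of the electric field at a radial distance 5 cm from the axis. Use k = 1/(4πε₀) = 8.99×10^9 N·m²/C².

Take a coaxial cylindrical Gaussian surface of radius r = 5 cm and length L (r < R).
Integrating ρ over the cross-section to radius r: λ_enc = (2πρ₀/R) ∫₀^r r'^2 dr' = 2πρ₀ r^3/(3·R) = 5.44×10^-6 C/m.
Since E is radial and uniform over the curved surface, Φ = E·2πrL = Q_enc/ε₀ = λ_enc L/ε₀.
E = 2k|λ_enc|/r = 2(8.99×10^9)(5.44×10^-6)/(0.05) = 1.96e6 N/C.

|E| = 1.96×10^6 N/C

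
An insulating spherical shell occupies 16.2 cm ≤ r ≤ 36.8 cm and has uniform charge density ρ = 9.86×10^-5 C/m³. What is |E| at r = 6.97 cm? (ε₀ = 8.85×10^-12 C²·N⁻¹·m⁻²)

E = 0 (no enclosed charge)

Symmetry ⇒ E = E(r) r̂. Gaussian sphere of radius r = 6.97 cm (r < 16.2 cm, inside the empty cavity).
Q_enc = 0 (all charge lies at larger r); Gauss's law gives E = 0.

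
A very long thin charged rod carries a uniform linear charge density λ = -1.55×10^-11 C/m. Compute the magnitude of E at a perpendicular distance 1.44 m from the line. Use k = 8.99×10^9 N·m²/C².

Take a coaxial cylindrical Gaussian surface of radius r = 1.44 m and length L.
Q_enc = λL, so λ_enc = -1.55e-11 C/m.
Since E is radial and uniform over the curved surface, Φ = E·2πrL = Q_enc/ε₀ = λ_enc L/ε₀.
E = 2k|λ_enc|/r = 2(8.99×10^9)(1.55×10^-11)/(1.44) = 0.194 N/C.

E = 0.194 N/C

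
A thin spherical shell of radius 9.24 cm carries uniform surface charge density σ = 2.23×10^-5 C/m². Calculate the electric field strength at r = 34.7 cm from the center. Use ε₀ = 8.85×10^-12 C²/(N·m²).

Use a concentric Gaussian sphere at r = 34.7 cm (r > 9.24 cm).
The entire shell is enclosed: Q_enc = σ·4πR² = (2.23e-5)·4π·(0.0924)² = 2.393×10^-6 C.
Gauss's law: E·4πr² = Q_enc/ε₀.
E = |Q_enc|/(4πε₀r²) = (2.393e-6)/(4π·8.85×10^-12·(0.347)²) = 1.79×10^5 N/C.

|E| ≈ 1.79×10^5 N/C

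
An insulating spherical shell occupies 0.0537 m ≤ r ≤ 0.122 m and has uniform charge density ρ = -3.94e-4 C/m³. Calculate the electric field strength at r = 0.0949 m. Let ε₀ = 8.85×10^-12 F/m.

|E| ≈ 1.15e6 V/m

Take a concentric spherical Gaussian surface of radius r = 0.0949 m (within the shell material, 0.0537 m < r < 0.122 m).
Only the shell between 0.0537 m and r is enclosed: Q_enc = ρ·(4π/3)(r³ − a³) = (-3.94×10^-4)·(4π/3)·((0.0949)³ − (0.0537)³) = -1.155×10^-6 C.
Gauss's law: E·4πr² = Q_enc/ε₀.
E = |Q_enc|/(4πε₀r²) = (1.155e-6)/(4π·8.85×10^-12·(0.0949)²) = 1.15×10^6 N/C.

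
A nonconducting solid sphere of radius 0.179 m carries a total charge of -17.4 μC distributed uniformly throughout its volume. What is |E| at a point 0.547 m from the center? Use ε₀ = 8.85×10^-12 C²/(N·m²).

Take a concentric spherical Gaussian surface of radius r = 0.547 m (r > R, so the entire charge is enclosed).
Q_enc = -17.4 μC = -1.74×10^-5 C.
Applying ∮E·dA = Q_enc/ε₀ with Φ = E(4πr²):
E = |Q_enc|/(4πε₀r²) = (1.74×10^-5)/(4π·8.85×10^-12·(0.547)²) = 5.23e5 N/C.

E ≈ 5.23e5 N/C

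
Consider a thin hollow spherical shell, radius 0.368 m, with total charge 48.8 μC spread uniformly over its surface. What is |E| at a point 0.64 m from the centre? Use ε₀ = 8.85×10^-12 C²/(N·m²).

E = 1.07e6 V/m

By spherical symmetry E is radial; choose a Gaussian sphere of radius r = 0.64 m (r > 0.368 m).
The entire shell is enclosed: Q_enc = 4.88×10^-5 C.
By Gauss's law, ∮E·dA = E·4πr² = Q_enc/ε₀.
E = |Q_enc|/(4πε₀r²) = (4.88×10^-5)/(4π·8.85×10^-12·(0.64)²) = 1.07×10^6 N/C.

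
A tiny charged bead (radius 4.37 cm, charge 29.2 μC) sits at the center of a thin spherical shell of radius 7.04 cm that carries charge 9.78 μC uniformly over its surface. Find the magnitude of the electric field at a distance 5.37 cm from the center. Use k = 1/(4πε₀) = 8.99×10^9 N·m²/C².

E = 9.10×10^7 N/C

By spherical symmetry E is radial; choose a Gaussian sphere of radius r = 5.37 cm (between the bodies, 4.37 cm < r < 7.04 cm).
The shell at 7.04 cm lies outside the Gaussian surface, so Q_enc = 29.2 μC = 2.92e-5 C.
Since E is radial and uniform over the Gaussian sphere, Φ = E·4πr² = Q_enc/ε₀.
E = k|Q_enc|/r² = (8.99×10^9)(2.92e-5)/(0.0537)² = 9.10×10^7 N/C.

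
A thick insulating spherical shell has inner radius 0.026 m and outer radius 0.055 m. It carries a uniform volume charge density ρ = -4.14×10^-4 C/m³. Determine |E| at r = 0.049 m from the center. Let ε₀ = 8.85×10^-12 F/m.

Take a concentric spherical Gaussian surface of radius r = 0.049 m (within the shell material, 0.026 m < r < 0.055 m).
Enclosed charge is the volume from a to r: Q_enc = (4π/3)ρ(r³ − a³) = -1.735×10^-7 C.
Applying ∮E·dA = Q_enc/ε₀ with Φ = E(4πr²):
E = |Q_enc|/(4πε₀r²) = (1.735e-7)/(4π·8.85×10^-12·(0.049)²) = 6.50e5 N/C.

E = 6.50×10^5 N/C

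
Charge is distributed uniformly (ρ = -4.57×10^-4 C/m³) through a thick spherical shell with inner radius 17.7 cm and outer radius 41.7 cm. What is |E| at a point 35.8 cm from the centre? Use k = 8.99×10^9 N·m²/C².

|E| = 5.42×10^6 N/C

Use a concentric Gaussian sphere at r = 35.8 cm (within the shell material, 17.7 cm < r < 41.7 cm).
Enclosed charge is the volume from a to r: Q_enc = (4π/3)ρ(r³ − a³) = -7.722×10^-5 C.
By Gauss's law, ∮E·dA = E·4πr² = Q_enc/ε₀.
E = k|Q_enc|/r² = (8.99×10^9)(7.722×10^-5)/(0.358)² = 5.42×10^6 N/C.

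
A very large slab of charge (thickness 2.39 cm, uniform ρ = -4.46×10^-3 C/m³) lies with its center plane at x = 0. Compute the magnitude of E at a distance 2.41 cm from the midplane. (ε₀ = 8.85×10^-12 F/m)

The point |x| = 2.41 cm lies outside the slab (half-thickness 0.01195 m). A symmetric pillbox spanning the full slab encloses Q_enc = ρ·d·A.
Flux = 2EA ⇒ E = |ρ|d/(2ε₀), independent of distance outside.
E = (4.46e-3)(0.0239)/(2·8.85×10^-12) = 6.02e6 N/C.

E = 6.02×10^6 N/C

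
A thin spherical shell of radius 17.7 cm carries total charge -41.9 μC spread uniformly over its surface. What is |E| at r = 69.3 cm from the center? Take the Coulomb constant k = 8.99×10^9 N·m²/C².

|E| = 7.84×10^5 V/m

Use a concentric Gaussian sphere at r = 69.3 cm (r > 17.7 cm).
The entire shell is enclosed: Q_enc = -4.19e-5 C.
By Gauss's law, ∮E·dA = E·4πr² = Q_enc/ε₀.
E = k|Q_enc|/r² = (8.99×10^9)(4.19×10^-5)/(0.693)² = 7.84×10^5 N/C.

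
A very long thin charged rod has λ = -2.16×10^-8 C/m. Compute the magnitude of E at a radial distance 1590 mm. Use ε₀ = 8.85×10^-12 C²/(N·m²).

Choose a coaxial cylinder of radius r = 1590 mm (arbitrary length L) as the Gaussian surface.
Q_enc = λL, so λ_enc = -2.16×10^-8 C/m.
Applying ∮E·dA = Q_enc/ε₀ with the end caps contributing no flux:
E = |λ_enc|/(2πε₀r) = (2.16×10^-8)/(2π·8.85×10^-12·1.59) = 244 N/C.

E ≈ 244 V/m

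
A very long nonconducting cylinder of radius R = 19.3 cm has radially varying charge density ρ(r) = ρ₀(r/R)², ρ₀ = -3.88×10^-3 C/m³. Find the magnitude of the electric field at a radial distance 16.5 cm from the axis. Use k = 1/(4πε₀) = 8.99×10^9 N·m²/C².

|E| = 1.32×10^7 V/m

By cylindrical symmetry E is radial; use a coaxial Gaussian cylinder of radius 16.5 cm and length L (r < R).
Integrating ρ over the cross-section to radius r: λ_enc = (2πρ₀/R²) ∫₀^r r'^3 dr' = 2πρ₀ r^4/(4·R²) = -1.213e-4 C/m.
Gauss's law: E·2πrL = λ_enc L/ε₀.
E = 2k|λ_enc|/r = 2(8.99×10^9)(1.213×10^-4)/(0.165) = 1.32e7 N/C.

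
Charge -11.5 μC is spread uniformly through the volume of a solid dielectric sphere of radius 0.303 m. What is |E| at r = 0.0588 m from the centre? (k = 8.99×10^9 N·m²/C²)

By spherical symmetry E is radial; choose a Gaussian sphere of radius r = 0.0588 m (r < R).
Only the charge within r is enclosed: Q_enc = Q·(r/R)³ = (-11.5 μC)·(0.0588 m/0.303 m)³ = -8.404×10^-8 C.
Gauss's law: E·4πr² = Q_enc/ε₀.
E = k|Q_enc|/r² = (8.99×10^9)(8.404×10^-8)/(0.0588)² = 2.19×10^5 N/C.

|E| = 2.19e5 N/C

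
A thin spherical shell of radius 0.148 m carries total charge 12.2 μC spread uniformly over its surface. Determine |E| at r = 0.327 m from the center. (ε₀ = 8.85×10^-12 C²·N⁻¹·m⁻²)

|E| = 1.03×10^6 N/C

Take a concentric spherical Gaussian surface of radius r = 0.327 m (r > 0.148 m).
The entire shell is enclosed: Q_enc = 1.22e-5 C.
Gauss's law: E·4πr² = Q_enc/ε₀.
E = |Q_enc|/(4πε₀r²) = (1.22e-5)/(4π·8.85×10^-12·(0.327)²) = 1.03×10^6 N/C.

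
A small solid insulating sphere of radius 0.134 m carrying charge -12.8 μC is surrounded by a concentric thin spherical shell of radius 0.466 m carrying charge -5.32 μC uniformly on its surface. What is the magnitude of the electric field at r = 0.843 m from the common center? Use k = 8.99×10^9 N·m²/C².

|E| = 2.29×10^5 V/m

Symmetry ⇒ E = E(r) r̂. Gaussian sphere of radius r = 0.843 m (r > 0.466 m, enclosing both).
Q_enc = (-12.8 μC) + (-5.32 μC) = -1.812×10^-5 C.
Applying ∮E·dA = Q_enc/ε₀ with Φ = E(4πr²):
E = k|Q_enc|/r² = (8.99×10^9)(1.812e-5)/(0.843)² = 2.29e5 N/C.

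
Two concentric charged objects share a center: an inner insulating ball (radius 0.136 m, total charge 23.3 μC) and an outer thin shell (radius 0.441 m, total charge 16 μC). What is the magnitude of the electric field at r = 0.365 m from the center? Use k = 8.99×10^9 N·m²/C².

Use a concentric Gaussian sphere at r = 0.365 m (between the bodies, 0.136 m < r < 0.441 m).
Only the inner charge is enclosed; the outer shell contributes nothing inside itself. Q_enc = 23.3 μC = 2.33×10^-5 C.
Applying ∮E·dA = Q_enc/ε₀ with Φ = E(4πr²):
E = k|Q_enc|/r² = (8.99×10^9)(2.33×10^-5)/(0.365)² = 1.57×10^6 N/C.

E ≈ 1.57×10^6 N/C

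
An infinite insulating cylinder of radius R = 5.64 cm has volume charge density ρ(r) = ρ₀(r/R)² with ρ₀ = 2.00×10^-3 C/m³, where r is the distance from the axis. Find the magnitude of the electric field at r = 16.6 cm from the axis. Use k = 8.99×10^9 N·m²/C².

By cylindrical symmetry E is radial; use a coaxial Gaussian cylinder of radius 16.6 cm and length L (r > R, full charge per length enclosed).
λ_enc = 2π ∫₀^R ρ₀(r'/R)^2 r' dr' = 2πρ₀R²/4 = 9.993×10^-6 C/m.
By Gauss's law (flux through the curved wall only), E·2πrL = λ_enc L/ε₀.
E = 2k|λ_enc|/r = 2(8.99×10^9)(9.993×10^-6)/(0.166) = 1.08e6 N/C.

|E| = 1.08e6 N/C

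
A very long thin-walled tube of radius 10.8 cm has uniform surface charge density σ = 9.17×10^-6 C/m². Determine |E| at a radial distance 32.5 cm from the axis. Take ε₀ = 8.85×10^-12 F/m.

E = 3.44×10^5 V/m

Take a coaxial cylindrical Gaussian surface of radius r = 32.5 cm and length L (r > 10.8 cm).
The whole shell is enclosed: λ_enc = σ·2πR = (9.17×10^-6)·2π·(0.108) = 6.223×10^-6 C/m.
By Gauss's law (flux through the curved wall only), E·2πrL = λ_enc L/ε₀.
E = |λ_enc|/(2πε₀r) = (6.223×10^-6)/(2π·8.85×10^-12·0.325) = 3.44×10^5 N/C.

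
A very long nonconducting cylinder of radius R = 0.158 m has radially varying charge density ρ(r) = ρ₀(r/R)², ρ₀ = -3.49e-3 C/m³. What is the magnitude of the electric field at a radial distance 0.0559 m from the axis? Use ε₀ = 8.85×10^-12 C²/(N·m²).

Take a coaxial cylindrical Gaussian surface of radius r = 0.0559 m and length L (r < R).
Integrating ρ over the cross-section to radius r: λ_enc = (2πρ₀/R²) ∫₀^r r'^3 dr' = 2πρ₀ r^4/(4·R²) = -2.144×10^-6 C/m.
Since E is radial and uniform over the curved surface, Φ = E·2πrL = Q_enc/ε₀ = λ_enc L/ε₀.
E = |λ_enc|/(2πε₀r) = (2.144×10^-6)/(2π·8.85×10^-12·0.0559) = 6.90×10^5 N/C.

|E| = 6.90×10^5 V/m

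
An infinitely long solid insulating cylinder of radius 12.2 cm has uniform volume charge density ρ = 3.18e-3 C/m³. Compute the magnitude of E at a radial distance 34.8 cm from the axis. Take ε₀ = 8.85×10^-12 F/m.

Choose a coaxial cylinder of radius r = 34.8 cm (arbitrary length L) as the Gaussian surface (r > 12.2 cm, full cross-section enclosed).
λ_enc = ρ·πR² = (3.18×10^-3)π(0.122)² = 1.487e-4 C/m.
Applying ∮E·dA = Q_enc/ε₀ with the end caps contributing no flux:
E = |λ_enc|/(2πε₀r) = (1.487×10^-4)/(2π·8.85×10^-12·0.348) = 7.68×10^6 N/C.

E ≈ 7.68×10^6 N/C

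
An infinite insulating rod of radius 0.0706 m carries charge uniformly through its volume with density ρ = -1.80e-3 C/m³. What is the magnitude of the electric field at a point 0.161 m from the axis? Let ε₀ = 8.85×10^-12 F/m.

By cylindrical symmetry E is radial; use a coaxial Gaussian cylinder of radius 0.161 m and length L (r > 0.0706 m, full cross-section enclosed).
λ_enc = ρ·πR² = (-1.80×10^-3)π(0.0706)² = -2.819×10^-5 C/m.
Applying ∮E·dA = Q_enc/ε₀ with the end caps contributing no flux:
E = |λ_enc|/(2πε₀r) = (2.819×10^-5)/(2π·8.85×10^-12·0.161) = 3.15×10^6 N/C.

|E| = 3.15×10^6 N/C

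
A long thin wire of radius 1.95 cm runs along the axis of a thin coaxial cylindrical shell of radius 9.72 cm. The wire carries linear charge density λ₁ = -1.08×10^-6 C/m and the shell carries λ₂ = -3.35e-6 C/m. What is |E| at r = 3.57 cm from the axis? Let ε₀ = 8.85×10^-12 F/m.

Coaxial Gaussian cylinder, radius r = 3.57 cm, length L (between the conductors, 1.95 cm < r < 9.72 cm).
Only the inner wire is enclosed; the outer shell contributes nothing inside itself. λ_enc = λ₁ = -1.08×10^-6 C/m.
Since E is radial and uniform over the curved surface, Φ = E·2πrL = Q_enc/ε₀ = λ_enc L/ε₀.
E = |λ_enc|/(2πε₀r) = (1.08×10^-6)/(2π·8.85×10^-12·0.0357) = 5.44e5 N/C.

|E| ≈ 5.44e5 N/C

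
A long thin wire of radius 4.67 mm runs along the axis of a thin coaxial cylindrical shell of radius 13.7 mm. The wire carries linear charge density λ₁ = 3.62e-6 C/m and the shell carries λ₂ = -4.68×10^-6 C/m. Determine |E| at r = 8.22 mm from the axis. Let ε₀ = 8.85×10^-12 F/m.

E ≈ 7.92e6 N/C

Take a coaxial cylindrical Gaussian surface of radius r = 8.22 mm and length L (between the conductors, 4.67 mm < r < 13.7 mm).
The shell at 13.7 mm lies outside the Gaussian surface, so λ_enc = λ₁ = 3.62×10^-6 C/m.
Since E is radial and uniform over the curved surface, Φ = E·2πrL = Q_enc/ε₀ = λ_enc L/ε₀.
E = |λ_enc|/(2πε₀r) = (3.62×10^-6)/(2π·8.85×10^-12·0.00822) = 7.92×10^6 N/C.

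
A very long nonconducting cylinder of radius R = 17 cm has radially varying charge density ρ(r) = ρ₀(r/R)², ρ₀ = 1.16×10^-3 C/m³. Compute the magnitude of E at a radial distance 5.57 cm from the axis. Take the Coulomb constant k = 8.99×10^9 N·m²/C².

|E| = 1.96e5 V/m

Coaxial Gaussian cylinder, radius r = 5.57 cm, length L (r < R).
Integrating ρ over the cross-section to radius r: λ_enc = (2πρ₀/R²) ∫₀^r r'^3 dr' = 2πρ₀ r^4/(4·R²) = 6.069×10^-7 C/m.
Applying ∮E·dA = Q_enc/ε₀ with the end caps contributing no flux:
E = 2k|λ_enc|/r = 2(8.99×10^9)(6.069e-7)/(0.0557) = 1.96e5 N/C.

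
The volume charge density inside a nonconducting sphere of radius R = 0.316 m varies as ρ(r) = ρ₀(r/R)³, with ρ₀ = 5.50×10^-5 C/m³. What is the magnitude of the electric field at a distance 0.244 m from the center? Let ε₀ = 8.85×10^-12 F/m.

E = 1.16×10^5 V/m

Symmetry ⇒ E = E(r) r̂. Gaussian sphere of radius r = 0.244 m (r < R).
Q_enc = ∫₀^r ρ(r')·4πr'² dr' = (4πρ₀/R³) ∫₀^r r'^5 dr' = 4πρ₀ r^6/(6·R³) = 7.704×10^-7 C.
Applying ∮E·dA = Q_enc/ε₀ with Φ = E(4πr²):
E = |Q_enc|/(4πε₀r²) = (7.704×10^-7)/(4π·8.85×10^-12·(0.244)²) = 1.16×10^5 N/C.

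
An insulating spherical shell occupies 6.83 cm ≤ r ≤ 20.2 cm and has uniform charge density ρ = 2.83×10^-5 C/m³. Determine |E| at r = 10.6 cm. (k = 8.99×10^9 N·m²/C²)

Take a concentric spherical Gaussian surface of radius r = 10.6 cm (within the shell material, 6.83 cm < r < 20.2 cm).
Enclosed charge is the volume from a to r: Q_enc = (4π/3)ρ(r³ − a³) = 1.034e-7 C.
By Gauss's law, ∮E·dA = E·4πr² = Q_enc/ε₀.
E = k|Q_enc|/r² = (8.99×10^9)(1.034e-7)/(0.106)² = 8.27e4 N/C.

|E| ≈ 8.27×10^4 N/C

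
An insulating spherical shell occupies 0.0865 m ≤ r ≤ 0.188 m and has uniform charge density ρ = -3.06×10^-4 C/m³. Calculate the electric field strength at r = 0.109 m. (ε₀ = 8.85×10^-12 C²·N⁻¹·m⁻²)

Symmetry ⇒ E = E(r) r̂. Gaussian sphere of radius r = 0.109 m (within the shell material, 0.0865 m < r < 0.188 m).
Only the shell between 0.0865 m and r is enclosed: Q_enc = ρ·(4π/3)(r³ − a³) = (-3.06×10^-4)·(4π/3)·((0.109)³ − (0.0865)³) = -8.303e-7 C.
By Gauss's law, ∮E·dA = E·4πr² = Q_enc/ε₀.
E = |Q_enc|/(4πε₀r²) = (8.303e-7)/(4π·8.85×10^-12·(0.109)²) = 6.28×10^5 N/C.

6.28×10^5 N/C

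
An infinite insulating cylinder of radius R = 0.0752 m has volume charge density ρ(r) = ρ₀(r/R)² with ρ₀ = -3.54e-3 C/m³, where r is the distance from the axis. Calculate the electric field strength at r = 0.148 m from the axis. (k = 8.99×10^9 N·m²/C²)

Choose a coaxial cylinder of radius r = 0.148 m (arbitrary length L) as the Gaussian surface (r > R, full charge per length enclosed).
λ_enc = 2π ∫₀^R ρ₀(r'/R)^2 r' dr' = 2πρ₀R²/4 = -3.145×10^-5 C/m.
Gauss's law: E·2πrL = λ_enc L/ε₀.
E = 2k|λ_enc|/r = 2(8.99×10^9)(3.145e-5)/(0.148) = 3.82×10^6 N/C.

|E| = 3.82e6 N/C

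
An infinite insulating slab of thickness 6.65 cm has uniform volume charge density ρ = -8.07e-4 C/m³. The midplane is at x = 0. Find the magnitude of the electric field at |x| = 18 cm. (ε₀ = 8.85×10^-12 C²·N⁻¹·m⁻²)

E = 3.03e6 V/m

The point |x| = 18 cm lies outside the slab (half-thickness 0.03325 m). A symmetric pillbox spanning the full slab encloses Q_enc = ρ·d·A.
Flux = 2EA ⇒ E = |ρ|d/(2ε₀), independent of distance outside.
E = (8.07×10^-4)(0.0665)/(2·8.85×10^-12) = 3.03×10^6 N/C.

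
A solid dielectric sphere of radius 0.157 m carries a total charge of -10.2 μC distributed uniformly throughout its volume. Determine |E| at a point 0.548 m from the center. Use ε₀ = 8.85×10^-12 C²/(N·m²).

By spherical symmetry E is radial; choose a Gaussian sphere of radius r = 0.548 m (r > R, so the entire charge is enclosed).
Q_enc = -10.2 μC = -1.02e-5 C.
By Gauss's law, ∮E·dA = E·4πr² = Q_enc/ε₀.
E = |Q_enc|/(4πε₀r²) = (1.02×10^-5)/(4π·8.85×10^-12·(0.548)²) = 3.05×10^5 N/C.

|E| ≈ 3.05×10^5 N/C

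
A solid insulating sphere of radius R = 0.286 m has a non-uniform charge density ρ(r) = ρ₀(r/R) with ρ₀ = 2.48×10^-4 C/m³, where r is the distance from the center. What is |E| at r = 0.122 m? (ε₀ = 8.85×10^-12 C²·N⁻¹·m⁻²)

Symmetry ⇒ E = E(r) r̂. Gaussian sphere of radius r = 0.122 m (r < R).
Q_enc = ∫₀^r ρ(r')·4πr'² dr' = (4πρ₀/R) ∫₀^r r'^3 dr' = 4πρ₀ r^4/(4·R) = 6.035×10^-7 C.
Since E is radial and uniform over the Gaussian sphere, Φ = E·4πr² = Q_enc/ε₀.
E = |Q_enc|/(4πε₀r²) = (6.035e-7)/(4π·8.85×10^-12·(0.122)²) = 3.65×10^5 N/C.

|E| ≈ 3.65e5 N/C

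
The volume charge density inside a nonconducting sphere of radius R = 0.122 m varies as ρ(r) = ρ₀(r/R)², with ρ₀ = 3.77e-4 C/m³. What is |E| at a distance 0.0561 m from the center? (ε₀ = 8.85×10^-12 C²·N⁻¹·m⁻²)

1.01×10^5 N/C

By spherical symmetry E is radial; choose a Gaussian sphere of radius r = 0.0561 m (r < R).
Integrate the density: Q_enc = 4π ∫₀^r ρ₀(r'/R)^2 r'² dr' = 4πρ₀ r^5/(5·R²) = 3.537×10^-8 C.
By Gauss's law, ∮E·dA = E·4πr² = Q_enc/ε₀.
E = |Q_enc|/(4πε₀r²) = (3.537×10^-8)/(4π·8.85×10^-12·(0.0561)²) = 1.01×10^5 N/C.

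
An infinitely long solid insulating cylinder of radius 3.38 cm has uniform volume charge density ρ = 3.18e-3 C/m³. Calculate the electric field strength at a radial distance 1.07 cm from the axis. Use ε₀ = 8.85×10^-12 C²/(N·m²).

1.92×10^6 N/C

Take a coaxial cylindrical Gaussian surface of radius r = 1.07 cm and length L (r < R).
Enclosed charge per unit length: λ_enc = ρ·πr² = (3.18×10^-3)π(0.0107)² = 1.144e-6 C/m.
Applying ∮E·dA = Q_enc/ε₀ with the end caps contributing no flux:
E = |λ_enc|/(2πε₀r) = (1.144×10^-6)/(2π·8.85×10^-12·0.0107) = 1.92×10^6 N/C.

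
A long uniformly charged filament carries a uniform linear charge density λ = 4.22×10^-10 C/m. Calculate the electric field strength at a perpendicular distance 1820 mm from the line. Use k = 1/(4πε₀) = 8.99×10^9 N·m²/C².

Coaxial Gaussian cylinder, radius r = 1820 mm, length L.
Q_enc = λL, so λ_enc = 4.22×10^-10 C/m.
Gauss's law: E·2πrL = λ_enc L/ε₀.
E = 2k|λ_enc|/r = 2(8.99×10^9)(4.22e-10)/(1.82) = 4.17 N/C.

4.17 V/m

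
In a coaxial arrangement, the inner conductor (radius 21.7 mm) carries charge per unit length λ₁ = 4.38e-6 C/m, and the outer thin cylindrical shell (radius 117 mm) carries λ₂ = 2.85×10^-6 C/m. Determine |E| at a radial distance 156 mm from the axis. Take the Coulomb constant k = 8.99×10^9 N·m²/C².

E = 8.33×10^5 N/C

Choose a coaxial cylinder of radius r = 156 mm (arbitrary length L) as the Gaussian surface (r > 117 mm, enclosing both).
λ_enc = λ₁ + λ₂ = (4.38×10^-6) + (2.85e-6) = 7.23×10^-6 C/m.
Since E is radial and uniform over the curved surface, Φ = E·2πrL = Q_enc/ε₀ = λ_enc L/ε₀.
E = 2k|λ_enc|/r = 2(8.99×10^9)(7.23×10^-6)/(0.156) = 8.33e5 N/C.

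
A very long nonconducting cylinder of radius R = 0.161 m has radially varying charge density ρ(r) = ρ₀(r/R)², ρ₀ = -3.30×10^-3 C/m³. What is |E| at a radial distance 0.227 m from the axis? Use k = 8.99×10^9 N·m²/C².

|E| = 1.06×10^7 N/C

By cylindrical symmetry E is radial; use a coaxial Gaussian cylinder of radius 0.227 m and length L (r > R, full charge per length enclosed).
λ_enc = 2π ∫₀^R ρ₀(r'/R)^2 r' dr' = 2πρ₀R²/4 = -1.344e-4 C/m.
Since E is radial and uniform over the curved surface, Φ = E·2πrL = Q_enc/ε₀ = λ_enc L/ε₀.
E = 2k|λ_enc|/r = 2(8.99×10^9)(1.344e-4)/(0.227) = 1.06×10^7 N/C.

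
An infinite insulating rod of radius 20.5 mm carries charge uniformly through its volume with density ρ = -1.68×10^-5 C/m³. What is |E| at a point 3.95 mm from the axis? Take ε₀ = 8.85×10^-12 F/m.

3.75×10^3 N/C

By cylindrical symmetry E is radial; use a coaxial Gaussian cylinder of radius 3.95 mm and length L (r < R).
Enclosed charge per unit length: λ_enc = ρ·πr² = (-1.68×10^-5)π(0.00395)² = -8.235×10^-10 C/m.
Applying ∮E·dA = Q_enc/ε₀ with the end caps contributing no flux:
E = |λ_enc|/(2πε₀r) = (8.235×10^-10)/(2π·8.85×10^-12·0.00395) = 3.75×10^3 N/C.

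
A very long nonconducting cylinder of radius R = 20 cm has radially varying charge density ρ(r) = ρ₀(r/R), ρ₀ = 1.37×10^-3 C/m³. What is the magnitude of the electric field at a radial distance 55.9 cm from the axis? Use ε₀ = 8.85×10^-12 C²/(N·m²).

Choose a coaxial cylinder of radius r = 55.9 cm (arbitrary length L) as the Gaussian surface (r > R, full charge per length enclosed).
λ_enc = 2π ∫₀^R ρ₀(r'/R)^1 r' dr' = 2πρ₀R²/3 = 1.148×10^-4 C/m.
Applying ∮E·dA = Q_enc/ε₀ with the end caps contributing no flux:
E = |λ_enc|/(2πε₀r) = (1.148×10^-4)/(2π·8.85×10^-12·0.559) = 3.69×10^6 N/C.

E = 3.69e6 V/m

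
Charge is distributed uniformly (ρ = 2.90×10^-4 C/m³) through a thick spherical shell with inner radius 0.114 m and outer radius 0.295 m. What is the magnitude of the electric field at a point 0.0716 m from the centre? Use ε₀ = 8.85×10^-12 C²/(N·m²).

By spherical symmetry E is radial; choose a Gaussian sphere of radius r = 0.0716 m (r < 0.114 m, inside the empty cavity).
No charge is enclosed, so by Gauss's law E·4πr² = 0 ⇒ E = 0.

E = 0 (no enclosed charge)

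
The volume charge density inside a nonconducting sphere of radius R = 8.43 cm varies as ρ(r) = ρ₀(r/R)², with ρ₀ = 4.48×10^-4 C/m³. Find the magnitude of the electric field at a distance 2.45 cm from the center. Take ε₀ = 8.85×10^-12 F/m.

E = 2.10×10^4 N/C

By spherical symmetry E is radial; choose a Gaussian sphere of radius r = 2.45 cm (r < R).
Integrate the density: Q_enc = 4π ∫₀^r ρ₀(r'/R)^2 r'² dr' = 4πρ₀ r^5/(5·R²) = 1.399×10^-9 C.
Since E is radial and uniform over the Gaussian sphere, Φ = E·4πr² = Q_enc/ε₀.
E = |Q_enc|/(4πε₀r²) = (1.399×10^-9)/(4π·8.85×10^-12·(0.0245)²) = 2.10×10^4 N/C.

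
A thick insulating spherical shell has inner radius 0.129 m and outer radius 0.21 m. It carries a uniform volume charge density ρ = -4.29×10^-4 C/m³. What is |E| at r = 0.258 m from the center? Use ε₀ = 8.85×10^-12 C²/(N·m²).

Take a concentric spherical Gaussian surface of radius r = 0.258 m (r > 0.21 m, enclosing the whole shell).
Q_enc = ρ·(4π/3)(b³ − a³) = (-4.29×10^-4)·(4π/3)·((0.21)³ − (0.129)³) = -1.278e-5 C.
Since E is radial and uniform over the Gaussian sphere, Φ = E·4πr² = Q_enc/ε₀.
E = |Q_enc|/(4πε₀r²) = (1.278×10^-5)/(4π·8.85×10^-12·(0.258)²) = 1.73e6 N/C.

|E| = 1.73×10^6 V/m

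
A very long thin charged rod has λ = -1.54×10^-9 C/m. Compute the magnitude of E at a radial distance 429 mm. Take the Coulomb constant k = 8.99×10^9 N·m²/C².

64.5 N/C

Choose a coaxial cylinder of radius r = 429 mm (arbitrary length L) as the Gaussian surface.
Q_enc = λL, so λ_enc = -1.54e-9 C/m.
Gauss's law: E·2πrL = λ_enc L/ε₀.
E = 2k|λ_enc|/r = 2(8.99×10^9)(1.54×10^-9)/(0.429) = 64.5 N/C.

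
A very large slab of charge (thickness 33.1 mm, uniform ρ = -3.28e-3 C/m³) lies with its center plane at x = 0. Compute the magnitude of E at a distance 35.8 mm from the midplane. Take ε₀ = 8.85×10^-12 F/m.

E ≈ 6.13e6 N/C

The point |x| = 35.8 mm lies outside the slab (half-thickness 0.01655 m). A symmetric pillbox spanning the full slab encloses Q_enc = ρ·d·A.
Flux = 2EA ⇒ E = |ρ|d/(2ε₀), independent of distance outside.
E = (3.28e-3)(0.0331)/(2·8.85×10^-12) = 6.13×10^6 N/C.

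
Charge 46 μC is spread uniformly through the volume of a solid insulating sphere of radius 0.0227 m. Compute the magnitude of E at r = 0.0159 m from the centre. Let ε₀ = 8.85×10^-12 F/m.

Symmetry ⇒ E = E(r) r̂. Gaussian sphere of radius r = 0.0159 m (r < R).
Only the charge within r is enclosed: Q_enc = Q·(r/R)³ = (46 μC)·(0.0159 m/0.0227 m)³ = 1.581e-5 C.
By Gauss's law, ∮E·dA = E·4πr² = Q_enc/ε₀.
E = |Q_enc|/(4πε₀r²) = (1.581e-5)/(4π·8.85×10^-12·(0.0159)²) = 5.62×10^8 N/C.

|E| ≈ 5.62e8 N/C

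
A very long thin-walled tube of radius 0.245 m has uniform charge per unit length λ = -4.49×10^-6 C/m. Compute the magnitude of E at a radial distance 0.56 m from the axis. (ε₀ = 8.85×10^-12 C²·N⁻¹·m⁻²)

E = 1.44×10^5 N/C

Choose a coaxial cylinder of radius r = 0.56 m (arbitrary length L) as the Gaussian surface (r > 0.245 m).
The full line charge is enclosed: λ_enc = -4.49e-6 C/m.
Since E is radial and uniform over the curved surface, Φ = E·2πrL = Q_enc/ε₀ = λ_enc L/ε₀.
E = |λ_enc|/(2πε₀r) = (4.49e-6)/(2π·8.85×10^-12·0.56) = 1.44×10^5 N/C.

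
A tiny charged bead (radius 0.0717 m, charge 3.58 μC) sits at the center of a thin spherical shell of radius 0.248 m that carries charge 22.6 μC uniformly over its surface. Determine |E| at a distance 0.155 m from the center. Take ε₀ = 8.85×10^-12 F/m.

|E| = 1.34e6 N/C

Use a concentric Gaussian sphere at r = 0.155 m (between the bodies, 0.0717 m < r < 0.248 m).
The shell at 0.248 m lies outside the Gaussian surface, so Q_enc = 3.58 μC = 3.58×10^-6 C.
By Gauss's law, ∮E·dA = E·4πr² = Q_enc/ε₀.
E = |Q_enc|/(4πε₀r²) = (3.58e-6)/(4π·8.85×10^-12·(0.155)²) = 1.34e6 N/C.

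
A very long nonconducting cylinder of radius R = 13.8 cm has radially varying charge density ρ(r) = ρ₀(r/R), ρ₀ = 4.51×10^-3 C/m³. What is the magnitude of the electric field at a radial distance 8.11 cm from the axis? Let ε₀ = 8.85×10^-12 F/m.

E = 8.10×10^6 V/m

Take a coaxial cylindrical Gaussian surface of radius r = 8.11 cm and length L (r < R).
Integrating ρ over the cross-section to radius r: λ_enc = (2πρ₀/R) ∫₀^r r'^2 dr' = 2πρ₀ r^3/(3·R) = 3.651×10^-5 C/m.
Gauss's law: E·2πrL = λ_enc L/ε₀.
E = |λ_enc|/(2πε₀r) = (3.651×10^-5)/(2π·8.85×10^-12·0.0811) = 8.10×10^6 N/C.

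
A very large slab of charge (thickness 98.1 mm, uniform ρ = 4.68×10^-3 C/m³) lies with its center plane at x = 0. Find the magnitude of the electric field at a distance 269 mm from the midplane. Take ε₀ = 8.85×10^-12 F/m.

The point |x| = 269 mm lies outside the slab (half-thickness 0.04905 m). A symmetric pillbox spanning the full slab encloses Q_enc = ρ·d·A.
Flux = 2EA ⇒ E = |ρ|d/(2ε₀), independent of distance outside.
E = (4.68×10^-3)(0.0981)/(2·8.85×10^-12) = 2.59e7 N/C.

|E| ≈ 2.59×10^7 N/C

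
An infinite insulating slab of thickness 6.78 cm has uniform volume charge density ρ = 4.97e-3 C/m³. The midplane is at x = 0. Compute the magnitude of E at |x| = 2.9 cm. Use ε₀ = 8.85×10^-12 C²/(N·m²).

E = 1.63×10^7 V/m

By symmetry E is perpendicular to the slab. A Gaussian pillbox from −2.9 cm to +2.9 cm (face area A) lies entirely within the slab.
Q_enc = ρ·(2x)·A and flux = 2EA, so 2EA = 2ρxA/ε₀ ⇒ E = |ρ|x/ε₀.
E = (4.97×10^-3)(0.029)/(8.85×10^-12) = 1.63e7 N/C.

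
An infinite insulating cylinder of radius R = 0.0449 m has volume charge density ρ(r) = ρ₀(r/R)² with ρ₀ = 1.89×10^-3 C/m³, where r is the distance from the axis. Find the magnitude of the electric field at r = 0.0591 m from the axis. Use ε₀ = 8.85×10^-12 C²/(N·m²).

|E| = 1.82×10^6 V/m

Coaxial Gaussian cylinder, radius r = 0.0591 m, length L (r > R, full charge per length enclosed).
λ_enc = 2π ∫₀^R ρ₀(r'/R)^2 r' dr' = 2πρ₀R²/4 = 5.985×10^-6 C/m.
Applying ∮E·dA = Q_enc/ε₀ with the end caps contributing no flux:
E = |λ_enc|/(2πε₀r) = (5.985×10^-6)/(2π·8.85×10^-12·0.0591) = 1.82×10^6 N/C.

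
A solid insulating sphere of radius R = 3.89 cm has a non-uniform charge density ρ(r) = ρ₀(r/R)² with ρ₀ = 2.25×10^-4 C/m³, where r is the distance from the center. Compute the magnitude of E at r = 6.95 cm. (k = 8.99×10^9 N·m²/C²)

|E| ≈ 6.20e4 N/C

Symmetry ⇒ E = E(r) r̂. Gaussian sphere of radius r = 6.95 cm (r > R, all charge enclosed).
Q_enc = 4π ∫₀^R ρ₀(r'/R)^2 r'² dr' = 4πρ₀R³/5 = 3.329e-8 C.
Applying ∮E·dA = Q_enc/ε₀ with Φ = E(4πr²):
E = k|Q_enc|/r² = (8.99×10^9)(3.329e-8)/(0.0695)² = 6.20e4 N/C.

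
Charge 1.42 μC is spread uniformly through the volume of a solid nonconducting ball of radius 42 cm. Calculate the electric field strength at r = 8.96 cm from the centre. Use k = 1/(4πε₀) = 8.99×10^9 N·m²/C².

Take a concentric spherical Gaussian surface of radius r = 8.96 cm (r < R).
For a uniform sphere the enclosed fraction is (r/R)³, so Q_enc = (1.42 μC)(0.0896/0.42)³ = 1.379×10^-8 C.
By Gauss's law, ∮E·dA = E·4πr² = Q_enc/ε₀.
E = k|Q_enc|/r² = (8.99×10^9)(1.379×10^-8)/(0.0896)² = 1.54e4 N/C.

1.54×10^4 V/m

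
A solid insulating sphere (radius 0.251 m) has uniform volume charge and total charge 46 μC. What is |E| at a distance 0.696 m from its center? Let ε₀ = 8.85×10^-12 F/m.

|E| ≈ 8.54e5 N/C

Use a concentric Gaussian sphere at r = 0.696 m (r > R, so the entire charge is enclosed).
Q_enc = 46 μC = 4.60e-5 C.
Since E is radial and uniform over the Gaussian sphere, Φ = E·4πr² = Q_enc/ε₀.
E = |Q_enc|/(4πε₀r²) = (4.60×10^-5)/(4π·8.85×10^-12·(0.696)²) = 8.54×10^5 N/C.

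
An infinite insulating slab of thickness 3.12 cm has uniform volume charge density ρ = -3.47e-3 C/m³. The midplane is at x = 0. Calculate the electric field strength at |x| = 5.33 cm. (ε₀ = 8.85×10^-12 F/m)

The point |x| = 5.33 cm lies outside the slab (half-thickness 0.0156 m). A symmetric pillbox spanning the full slab encloses Q_enc = ρ·d·A.
Flux = 2EA ⇒ E = |ρ|d/(2ε₀), independent of distance outside.
E = (3.47e-3)(0.0312)/(2·8.85×10^-12) = 6.12e6 N/C.

|E| = 6.12×10^6 V/m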